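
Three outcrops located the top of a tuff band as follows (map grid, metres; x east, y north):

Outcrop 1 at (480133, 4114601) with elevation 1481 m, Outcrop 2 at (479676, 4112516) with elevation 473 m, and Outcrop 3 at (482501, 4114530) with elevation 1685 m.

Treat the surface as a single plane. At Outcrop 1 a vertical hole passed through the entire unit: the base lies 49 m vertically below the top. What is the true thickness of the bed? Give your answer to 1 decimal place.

Two edge vectors: Outcrop 1→Outcrop 2 = (-457, -2085, -1008), Outcrop 1→Outcrop 3 = (2368, -71, 204).
Normal n = (Outcrop 1→Outcrop 2) × (Outcrop 1→Outcrop 3) = (-496908, -2293716, 4969727).
So ∂z/∂x = −n_x/n_z = 0.09999 and ∂z/∂y = −n_y/n_z = 0.46154.
|∇z| = √(a²+b²) = 0.47224, so dip δ = arctan(0.47224) = 25.28°.
True thickness = vertical thickness × cos δ = 49 × cos 25.28° = 44.3 m.

44.3 m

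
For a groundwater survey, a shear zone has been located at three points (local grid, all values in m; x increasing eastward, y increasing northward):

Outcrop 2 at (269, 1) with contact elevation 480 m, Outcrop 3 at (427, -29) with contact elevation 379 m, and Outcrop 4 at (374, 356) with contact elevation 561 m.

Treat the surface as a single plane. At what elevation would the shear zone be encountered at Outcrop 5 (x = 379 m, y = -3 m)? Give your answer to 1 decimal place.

416.4 m

Two edge vectors: Outcrop 2→Outcrop 3 = (158, -30, -101), Outcrop 2→Outcrop 4 = (105, 355, 81).
Normal n = (Outcrop 2→Outcrop 3) × (Outcrop 2→Outcrop 4) = (33425, -23403, 59240).
So ∂z/∂x = −n_x/n_z = −0.56423 and ∂z/∂y = −n_y/n_z = 0.39505.
Intercept c from Outcrop 2: 480 + 151.78 − 0.40 = 631.38.
At (379, -3): z = −213.8 − 1.2 + 631.38 = 416.4 m.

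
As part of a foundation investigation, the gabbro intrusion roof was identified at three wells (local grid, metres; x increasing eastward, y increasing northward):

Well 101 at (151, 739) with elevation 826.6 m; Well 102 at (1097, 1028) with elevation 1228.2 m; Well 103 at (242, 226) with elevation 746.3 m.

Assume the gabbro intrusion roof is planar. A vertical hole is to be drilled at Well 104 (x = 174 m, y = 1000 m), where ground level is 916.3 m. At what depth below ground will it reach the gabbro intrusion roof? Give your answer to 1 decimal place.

24.1 m

Two edge vectors: Well 101→Well 102 = (946, 289, 401.6), Well 101→Well 103 = (91, -513, -80.3).
Normal n = (Well 101→Well 102) × (Well 101→Well 103) = (182814.1, 112509.4, -511597).
So ∂z/∂x = −n_x/n_z = 0.357340 and ∂z/∂y = −n_y/n_z = 0.219918.
Intercept c from Well 101: 826.6 − 53.96 − 162.52 = 610.12.
At (174, 1000): z_contact = 62.18 + 219.92 + 610.12 = 892.22 m.
Depth below ground = 916.3 − 892.22 = 24.1 m.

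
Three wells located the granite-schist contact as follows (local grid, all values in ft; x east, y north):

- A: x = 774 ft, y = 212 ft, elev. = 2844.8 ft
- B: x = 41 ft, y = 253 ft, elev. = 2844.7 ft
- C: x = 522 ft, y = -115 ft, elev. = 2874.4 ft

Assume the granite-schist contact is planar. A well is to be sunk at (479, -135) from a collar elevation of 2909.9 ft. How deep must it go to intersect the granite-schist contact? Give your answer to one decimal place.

Two edge vectors: A→B = (-733, 41, -0.1), A→C = (-252, -327, 29.6).
Normal n = (A→B) × (A→C) = (1180.9, 21722, 250023).
So ∂z/∂x = −n_x/n_z = −0.00472 and ∂z/∂y = −n_y/n_z = −0.08688.
Intercept c from A: 2844.8 + 3.66 + 18.42 = 2866.87.
At (479, -135): z_contact = −2.26 + 11.73 + 2866.87 = 2876.34 ft.
Depth below ground = 2909.9 − 2876.34 = 33.6 ft.

33.6 ft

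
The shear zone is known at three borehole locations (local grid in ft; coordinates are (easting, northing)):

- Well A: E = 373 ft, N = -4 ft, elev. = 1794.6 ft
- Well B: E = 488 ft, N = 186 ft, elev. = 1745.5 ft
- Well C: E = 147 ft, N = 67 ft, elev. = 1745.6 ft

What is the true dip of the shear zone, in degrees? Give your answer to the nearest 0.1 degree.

19.1°

Two edge vectors: Well A→Well B = (115, 190, -49.1), Well A→Well C = (-226, 71, -49).
Normal n = (Well A→Well B) × (Well A→Well C) = (-5823.9, 16731.6, 51105).
So ∂z/∂E = −n_x/n_z = 0.11396 and ∂z/∂N = −n_y/n_z = −0.32740.
Gradient magnitude |∇z| = √(a² + b²) = √(0.01299 + 0.10719) = 0.34666.
True dip = arctan(0.34666) = 19.1°, dipping toward NNW (azimuth ≈ 341°).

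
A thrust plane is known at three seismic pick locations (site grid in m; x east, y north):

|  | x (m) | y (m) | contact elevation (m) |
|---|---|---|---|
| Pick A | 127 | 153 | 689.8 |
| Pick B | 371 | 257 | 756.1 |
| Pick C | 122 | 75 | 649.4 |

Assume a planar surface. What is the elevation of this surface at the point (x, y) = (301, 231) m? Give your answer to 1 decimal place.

Two edge vectors: Pick A→Pick B = (244, 104, 66.3), Pick A→Pick C = (-5, -78, -40.4).
Normal n = (Pick A→Pick B) × (Pick A→Pick C) = (969.8, 9526.1, -18512).
So ∂z/∂x = −n_x/n_z = 0.05239 and ∂z/∂y = −n_y/n_z = 0.51459.
Intercept c from Pick A: 689.8 − 6.65 − 78.73 = 604.41.
At (301, 231): z = 15.8 + 118.9 + 604.41 = 739.1 m.

739.1 m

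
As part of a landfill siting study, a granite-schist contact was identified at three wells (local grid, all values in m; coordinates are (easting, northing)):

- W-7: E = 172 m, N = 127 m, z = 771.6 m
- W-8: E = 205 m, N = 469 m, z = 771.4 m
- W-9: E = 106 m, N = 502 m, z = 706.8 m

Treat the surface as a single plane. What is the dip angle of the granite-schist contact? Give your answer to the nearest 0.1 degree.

32.4°

Two edge vectors: W-7→W-8 = (33, 342, -0.2), W-7→W-9 = (-66, 375, -64.8).
Normal n = (W-7→W-8) × (W-7→W-9) = (-22086.6, 2151.6, 34947).
So ∂z/∂E = −n_x/n_z = 0.63200 and ∂z/∂N = −n_y/n_z = −0.06157.
Gradient magnitude |∇z| = √(a² + b²) = √(0.39943 + 0.00379) = 0.63499.
True dip = arctan(0.63499) = 32.4°, dipping toward W (azimuth ≈ 276°).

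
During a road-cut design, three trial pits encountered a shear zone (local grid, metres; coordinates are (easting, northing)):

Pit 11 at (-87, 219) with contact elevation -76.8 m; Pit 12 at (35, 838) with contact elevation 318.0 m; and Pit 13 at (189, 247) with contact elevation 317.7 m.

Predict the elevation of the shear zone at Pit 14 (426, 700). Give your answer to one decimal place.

Two edge vectors: Pit 11→Pit 12 = (122, 619, 394.8), Pit 11→Pit 13 = (276, 28, 394.5).
Normal n = (Pit 11→Pit 12) × (Pit 11→Pit 13) = (233141.1, 60835.8, -167428).
So ∂z/∂E = −n_x/n_z = 1.39249 and ∂z/∂N = −n_y/n_z = 0.36335.
Intercept c from Pit 11: -76.8 + 121.15 − 79.57 = −35.23.
At (426, 700): z = 593.2 + 254.3 − 35.23 = 812.3 m.

812.3 m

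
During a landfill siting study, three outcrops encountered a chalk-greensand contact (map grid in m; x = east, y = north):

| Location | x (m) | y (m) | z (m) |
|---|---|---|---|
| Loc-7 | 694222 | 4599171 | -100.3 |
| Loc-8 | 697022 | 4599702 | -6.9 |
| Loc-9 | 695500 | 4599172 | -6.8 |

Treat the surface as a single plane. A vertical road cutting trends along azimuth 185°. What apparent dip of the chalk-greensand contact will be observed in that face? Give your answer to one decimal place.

11.5°

Let the plane be z = a·x + b·y + c.
Loc-8−Loc-7: 2800a + 531b = 93.4;  Loc-9−Loc-7: 1278a + 1b = 93.5.
Solving gives a = 0.07333, b = −0.21076.
Unit vector along 185° is (sin 185°, cos 185°) = (-0.0872, -0.9962).
Slope in that direction = a·(-0.0872) + b·(-0.9962) = 0.20357.
Apparent dip = arctan|0.20357| = 11.5° (true dip is 12.6°, so apparent ≤ true as expected).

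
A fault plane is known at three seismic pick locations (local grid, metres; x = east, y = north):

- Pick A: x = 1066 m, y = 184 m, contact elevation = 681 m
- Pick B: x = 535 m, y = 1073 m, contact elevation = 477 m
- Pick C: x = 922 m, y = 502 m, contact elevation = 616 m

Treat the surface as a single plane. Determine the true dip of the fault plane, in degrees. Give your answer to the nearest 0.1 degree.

Two edge vectors: Pick A→Pick B = (-531, 889, -204), Pick A→Pick C = (-144, 318, -65).
Normal n = (Pick A→Pick B) × (Pick A→Pick C) = (7087, -5139, -40842).
So ∂z/∂x = −n_x/n_z = 0.17352 and ∂z/∂y = −n_y/n_z = −0.12583.
Gradient magnitude |∇z| = √(a² + b²) = √(0.03011 + 0.01583) = 0.21434.
True dip = arctan(0.21434) = 12.1°, dipping toward NW (azimuth ≈ 306°).

12.1°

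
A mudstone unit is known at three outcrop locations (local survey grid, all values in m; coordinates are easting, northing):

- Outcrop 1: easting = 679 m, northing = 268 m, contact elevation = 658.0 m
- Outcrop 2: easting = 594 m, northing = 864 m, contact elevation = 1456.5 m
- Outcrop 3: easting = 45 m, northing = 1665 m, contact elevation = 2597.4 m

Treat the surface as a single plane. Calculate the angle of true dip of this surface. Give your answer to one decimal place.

Let the plane be z = a·easting + b·northing + c.
Outcrop 2−Outcrop 1: −85a + 596b = 798.5;  Outcrop 3−Outcrop 1: −634a + 1397b = 1939.4.
Solving gives a = −0.15583, b = 1.31754.
Gradient magnitude |∇z| = √(a² + b²) = √(0.02428 + 1.73592) = 1.32672.
True dip = arctan(1.32672) = 53.0°, dipping toward S (azimuth ≈ 173°).

53.0°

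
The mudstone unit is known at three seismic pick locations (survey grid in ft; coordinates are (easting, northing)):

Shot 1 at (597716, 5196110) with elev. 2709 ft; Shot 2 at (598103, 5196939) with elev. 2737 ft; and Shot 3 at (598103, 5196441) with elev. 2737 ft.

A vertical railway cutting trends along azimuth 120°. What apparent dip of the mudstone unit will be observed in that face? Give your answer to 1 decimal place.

3.6°

Let the plane be z = a·E + b·N + c.
Shot 2−Shot 1: 387a + 829b = 28;  Shot 3−Shot 1: 387a + 331b = 28.
Solving gives a = 0.07235, b = 0.00000.
Unit vector along 120° is (sin 120°, cos 120°) = (0.8660, -0.5000).
Slope in that direction = a·(0.8660) + b·(-0.5000) = 0.06266.
Apparent dip = arctan|0.06266| = 3.6° (true dip is 4.1°, so apparent ≤ true as expected).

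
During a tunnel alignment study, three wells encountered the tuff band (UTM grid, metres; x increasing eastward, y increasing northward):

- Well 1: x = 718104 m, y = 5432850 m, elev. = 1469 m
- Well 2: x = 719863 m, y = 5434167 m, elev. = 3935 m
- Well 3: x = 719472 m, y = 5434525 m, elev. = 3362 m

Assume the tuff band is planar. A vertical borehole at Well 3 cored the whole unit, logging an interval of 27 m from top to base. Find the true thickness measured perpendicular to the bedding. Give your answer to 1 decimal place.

15.5 m

Let the plane be z = a·x + b·y + c.
Well 2−Well 1: 1759a + 1317b = 2466;  Well 3−Well 1: 1368a + 1675b = 1893.
Solving gives a = 1.43052, b = −0.03818.
|∇z| = √(a²+b²) = 1.43103, so dip δ = arctan(1.43103) = 55.05°.
True thickness = vertical thickness × cos δ = 27 × cos 55.05° = 15.5 m.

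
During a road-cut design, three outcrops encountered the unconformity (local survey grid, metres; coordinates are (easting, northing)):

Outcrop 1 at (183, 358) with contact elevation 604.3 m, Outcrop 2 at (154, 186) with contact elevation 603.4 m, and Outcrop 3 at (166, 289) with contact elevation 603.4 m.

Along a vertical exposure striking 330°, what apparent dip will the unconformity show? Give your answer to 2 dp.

Two edge vectors: Outcrop 1→Outcrop 2 = (-29, -172, -0.9), Outcrop 1→Outcrop 3 = (-17, -69, -0.9).
Normal n = (Outcrop 1→Outcrop 2) × (Outcrop 1→Outcrop 3) = (92.7, -10.8, -923).
So ∂z/∂E = −n_x/n_z = 0.10043 and ∂z/∂N = −n_y/n_z = −0.01170.
Unit vector along 330° is (sin 330°, cos 330°) = (-0.5000, 0.8660).
Slope in that direction = a·(-0.5000) + b·(0.8660) = −0.06035.
Apparent dip = arctan|0.06035| = 3.45° (true dip is 5.8°, so apparent ≤ true as expected).

3.45°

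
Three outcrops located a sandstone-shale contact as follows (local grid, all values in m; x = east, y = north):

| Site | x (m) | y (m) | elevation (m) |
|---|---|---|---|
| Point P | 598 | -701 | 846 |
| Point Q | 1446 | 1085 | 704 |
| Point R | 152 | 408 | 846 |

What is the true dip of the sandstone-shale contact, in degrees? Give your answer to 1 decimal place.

5.6°

Let the plane be z = a·x + b·y + c.
Point Q−Point P: 848a + 1786b = −142;  Point R−Point P: −446a + 1109b = 0.
Solving gives a = −0.09066, b = −0.03646.
Gradient magnitude |∇z| = √(a² + b²) = √(0.00822 + 0.00133) = 0.09772.
True dip = arctan(0.09772) = 5.6°, dipping toward ENE (azimuth ≈ 068°).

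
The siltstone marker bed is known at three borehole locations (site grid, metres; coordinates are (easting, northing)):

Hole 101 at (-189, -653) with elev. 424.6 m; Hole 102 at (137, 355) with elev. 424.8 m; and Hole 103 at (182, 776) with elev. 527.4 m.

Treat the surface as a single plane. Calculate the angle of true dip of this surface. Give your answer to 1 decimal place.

49.8°

Let the plane be z = a·E + b·N + c.
Hole 102−Hole 101: 326a + 1008b = 0.2;  Hole 103−Hole 101: 371a + 1429b = 102.8.
Solving gives a = −1.12462, b = 0.36391.
Gradient magnitude |∇z| = √(a² + b²) = √(1.26476 + 0.13243) = 1.18203.
True dip = arctan(1.18203) = 49.8°, dipping toward ESE (azimuth ≈ 108°).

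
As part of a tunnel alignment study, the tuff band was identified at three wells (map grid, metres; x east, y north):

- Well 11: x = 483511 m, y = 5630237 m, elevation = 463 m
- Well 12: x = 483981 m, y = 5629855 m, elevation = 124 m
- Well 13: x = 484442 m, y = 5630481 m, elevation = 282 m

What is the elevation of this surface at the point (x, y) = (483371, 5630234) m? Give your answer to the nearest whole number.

507 m

Let the plane be z = a·x + b·y + c.
Well 12−Well 11: 470a − 382b = −339;  Well 13−Well 11: 931a + 244b = −181.
Solving gives a = −0.32288092, b = 0.49017269.
Then c = 463 − a·483511 − b·5630237 = −2603208.94.
At (483371, 5630234): z = −156071.3 + 2759786.9 − 2603208.94 = 506.7 m.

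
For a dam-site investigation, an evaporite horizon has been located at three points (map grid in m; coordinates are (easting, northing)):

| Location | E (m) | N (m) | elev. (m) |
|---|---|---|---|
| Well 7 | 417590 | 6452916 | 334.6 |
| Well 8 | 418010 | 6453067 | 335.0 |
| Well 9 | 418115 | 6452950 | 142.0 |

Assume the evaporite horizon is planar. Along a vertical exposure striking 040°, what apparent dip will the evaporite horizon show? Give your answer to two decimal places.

33.75°

Let the plane be z = a·E + b·N + c.
Well 8−Well 7: 420a + 151b = 0.4;  Well 9−Well 7: 525a + 34b = −192.6.
Solving gives a = −0.44767, b = 1.24782.
Unit vector along 040° is (sin 40°, cos 40°) = (0.6428, 0.7660).
Slope in that direction = a·(0.6428) + b·(0.7660) = 0.66813.
Apparent dip = arctan|0.66813| = 33.75° (true dip is 53.0°, so apparent ≤ true as expected).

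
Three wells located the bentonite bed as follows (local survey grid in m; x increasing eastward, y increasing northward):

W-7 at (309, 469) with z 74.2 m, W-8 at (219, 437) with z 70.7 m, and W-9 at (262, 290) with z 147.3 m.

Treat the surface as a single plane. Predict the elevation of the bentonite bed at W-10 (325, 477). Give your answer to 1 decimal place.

73.8 m

Two edge vectors: W-7→W-8 = (-90, -32, -3.5), W-7→W-9 = (-47, -179, 73.1).
Normal n = (W-7→W-8) × (W-7→W-9) = (-2965.7, 6743.5, 14606).
So ∂z/∂x = −n_x/n_z = 0.20305 and ∂z/∂y = −n_y/n_z = −0.46169.
Intercept c from W-7: 74.2 − 62.74 + 216.53 = 227.99.
At (325, 477): z = 66.0 − 220.2 + 227.99 = 73.8 m.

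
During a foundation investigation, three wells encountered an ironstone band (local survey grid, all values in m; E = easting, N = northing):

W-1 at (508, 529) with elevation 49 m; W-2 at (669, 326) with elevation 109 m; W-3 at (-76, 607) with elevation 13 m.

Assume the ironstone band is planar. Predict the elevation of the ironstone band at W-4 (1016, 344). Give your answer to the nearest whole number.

113 m

Let the plane be z = a·E + b·N + c.
W-2−W-1: 161a − 203b = 60;  W-3−W-1: −584a + 78b = −36.
Solving gives a = 0.02479, b = −0.27590.
Then c = 49 − a·508 − b·529 = 182.36.
At (1016, 344): z = 25.2 − 94.9 + 182.36 = 112.6 m.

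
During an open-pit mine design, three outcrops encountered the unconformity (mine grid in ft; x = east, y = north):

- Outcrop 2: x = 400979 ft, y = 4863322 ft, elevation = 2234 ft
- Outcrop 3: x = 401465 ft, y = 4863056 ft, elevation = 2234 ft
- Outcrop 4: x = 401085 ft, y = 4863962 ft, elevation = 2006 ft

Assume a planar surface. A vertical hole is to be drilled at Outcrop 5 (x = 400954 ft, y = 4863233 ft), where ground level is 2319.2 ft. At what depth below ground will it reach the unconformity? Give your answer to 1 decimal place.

Let the plane be z = a·x + b·y + c.
Outcrop 3−Outcrop 2: 486a − 266b = 0;  Outcrop 4−Outcrop 2: 106a + 640b = −228.
Solving gives a = −0.178778196, b = −0.326639861.
Then c = 2234 − a·400979 − b·4863322 = 1662475.13.
At (400954, 4863233): z_contact = −71681.83 − 1588525.75 + 1662475.13 = 2267.54 ft.
Depth below ground = 2319.2 − 2267.54 = 51.7 ft.

51.7 ft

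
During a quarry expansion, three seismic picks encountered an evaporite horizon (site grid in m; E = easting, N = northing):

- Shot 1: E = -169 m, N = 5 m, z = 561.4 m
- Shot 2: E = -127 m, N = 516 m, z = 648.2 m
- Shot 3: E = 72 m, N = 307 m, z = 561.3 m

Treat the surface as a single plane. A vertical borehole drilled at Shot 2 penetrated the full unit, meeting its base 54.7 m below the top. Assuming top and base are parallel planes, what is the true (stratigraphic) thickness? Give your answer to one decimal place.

52.3 m

Two edge vectors: Shot 1→Shot 2 = (42, 511, 86.8), Shot 1→Shot 3 = (241, 302, -0.1).
Normal n = (Shot 1→Shot 2) × (Shot 1→Shot 3) = (-26264.7, 20923, -110467).
So ∂z/∂E = −n_x/n_z = −0.23776 and ∂z/∂N = −n_y/n_z = 0.18940.
|∇z| = √(a²+b²) = 0.30398, so dip δ = arctan(0.30398) = 16.91°.
True thickness = vertical thickness × cos δ = 54.7 × cos 16.91° = 52.3 m.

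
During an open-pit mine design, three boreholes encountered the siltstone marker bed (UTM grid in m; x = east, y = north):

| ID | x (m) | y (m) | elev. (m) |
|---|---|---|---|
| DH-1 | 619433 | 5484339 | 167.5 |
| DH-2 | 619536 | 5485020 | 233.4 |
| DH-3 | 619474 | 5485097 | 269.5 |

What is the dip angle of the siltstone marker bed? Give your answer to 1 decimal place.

Two edge vectors: DH-1→DH-2 = (103, 681, 65.9), DH-1→DH-3 = (41, 758, 102).
Normal n = (DH-1→DH-2) × (DH-1→DH-3) = (19509.8, -7804.1, 50153).
So ∂z/∂x = −n_x/n_z = −0.38901 and ∂z/∂y = −n_y/n_z = 0.15561.
Gradient magnitude |∇z| = √(a² + b²) = √(0.15133 + 0.02421) = 0.41897.
True dip = arctan(0.41897) = 22.7°, dipping toward ESE (azimuth ≈ 112°).

22.7°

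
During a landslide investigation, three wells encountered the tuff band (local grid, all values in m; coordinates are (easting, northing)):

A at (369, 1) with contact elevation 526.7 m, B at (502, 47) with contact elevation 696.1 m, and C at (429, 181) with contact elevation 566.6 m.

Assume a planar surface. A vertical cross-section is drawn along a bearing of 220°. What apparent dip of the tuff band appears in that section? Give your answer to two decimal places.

Let the plane be z = a·E + b·N + c.
B−A: 133a + 46b = 169.4;  C−A: 60a + 180b = 39.9.
Solving gives a = 1.35300, b = −0.22933.
Unit vector along 220° is (sin 220°, cos 220°) = (-0.6428, -0.7660).
Slope in that direction = a·(-0.6428) + b·(-0.7660) = −0.69401.
Apparent dip = arctan|0.69401| = 34.76° (true dip is 53.9°, so apparent ≤ true as expected).

34.76°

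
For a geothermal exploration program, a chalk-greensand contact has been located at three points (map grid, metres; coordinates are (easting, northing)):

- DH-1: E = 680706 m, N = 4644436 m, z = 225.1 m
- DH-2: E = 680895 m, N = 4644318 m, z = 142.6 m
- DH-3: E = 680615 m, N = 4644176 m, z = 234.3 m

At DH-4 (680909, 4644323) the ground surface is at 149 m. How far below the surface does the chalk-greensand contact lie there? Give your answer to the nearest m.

Let the plane be z = a·E + b·N + c.
DH-2−DH-1: 189a − 118b = −82.5;  DH-3−DH-1: −91a − 260b = 9.2.
Solving gives a = −0.37635860, b = 0.09634089.
Then c = 225.1 − a·680706 − b·4644436 = −191034.46.
At (680909, 4644323): z_contact = −256266.0 + 447438.2 − 191034.46 = 137.8 m.
Depth below ground = 149 − 137.8 = 11 m.

11 m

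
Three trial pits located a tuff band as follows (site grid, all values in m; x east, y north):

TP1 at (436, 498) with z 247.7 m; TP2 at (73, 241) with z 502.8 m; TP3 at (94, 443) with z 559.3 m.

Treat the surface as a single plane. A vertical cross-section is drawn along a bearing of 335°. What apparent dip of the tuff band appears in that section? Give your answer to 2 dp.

37.09°

Two edge vectors: TP1→TP2 = (-363, -257, 255.1), TP1→TP3 = (-342, -55, 311.6).
Normal n = (TP1→TP2) × (TP1→TP3) = (-66050.7, 25866.6, -67929).
So ∂z/∂x = −n_x/n_z = −0.97235 and ∂z/∂y = −n_y/n_z = 0.38079.
Unit vector along 335° is (sin 335°, cos 335°) = (-0.4226, 0.9063).
Slope in that direction = a·(-0.4226) + b·(0.9063) = 0.75604.
Apparent dip = arctan|0.75604| = 37.09° (true dip is 46.2°, so apparent ≤ true as expected).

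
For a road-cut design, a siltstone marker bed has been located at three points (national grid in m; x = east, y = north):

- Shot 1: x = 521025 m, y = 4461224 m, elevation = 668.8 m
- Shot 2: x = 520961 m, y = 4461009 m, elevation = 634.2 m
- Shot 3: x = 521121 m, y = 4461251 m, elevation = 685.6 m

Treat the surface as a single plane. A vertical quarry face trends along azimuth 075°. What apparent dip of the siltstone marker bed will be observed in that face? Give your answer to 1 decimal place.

Let the plane be z = a·x + b·y + c.
Shot 2−Shot 1: −64a − 215b = −34.6;  Shot 3−Shot 1: 96a + 27b = 16.8.
Solving gives a = 0.14159, b = 0.11878.
Unit vector along 075° is (sin 75°, cos 75°) = (0.9659, 0.2588).
Slope in that direction = a·(0.9659) + b·(0.2588) = 0.16751.
Apparent dip = arctan|0.16751| = 9.5° (true dip is 10.5°, so apparent ≤ true as expected).

9.5°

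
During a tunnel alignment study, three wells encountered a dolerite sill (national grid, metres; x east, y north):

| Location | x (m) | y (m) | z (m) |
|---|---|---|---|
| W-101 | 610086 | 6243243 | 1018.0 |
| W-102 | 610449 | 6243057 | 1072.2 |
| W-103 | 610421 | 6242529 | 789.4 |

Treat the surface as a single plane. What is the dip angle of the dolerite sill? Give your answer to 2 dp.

33.38°

Two edge vectors: W-101→W-102 = (363, -186, 54.2), W-101→W-103 = (335, -714, -228.6).
Normal n = (W-101→W-102) × (W-101→W-103) = (81218.4, 101138.8, -196872).
So ∂z/∂x = −n_x/n_z = 0.41254 and ∂z/∂y = −n_y/n_z = 0.51373.
Gradient magnitude |∇z| = √(a² + b²) = √(0.17019 + 0.26392) = 0.65887.
True dip = arctan(0.65887) = 33.38°, dipping toward SW (azimuth ≈ 219°).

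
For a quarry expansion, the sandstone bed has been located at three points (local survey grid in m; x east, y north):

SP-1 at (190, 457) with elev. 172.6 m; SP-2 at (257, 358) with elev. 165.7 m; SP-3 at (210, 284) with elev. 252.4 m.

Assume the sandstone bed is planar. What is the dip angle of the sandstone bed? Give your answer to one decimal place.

47.9°

Let the plane be z = a·x + b·y + c.
SP-2−SP-1: 67a − 99b = −6.9;  SP-3−SP-1: 20a − 173b = 79.8.
Solving gives a = −0.94620, b = −0.57066.
Gradient magnitude |∇z| = √(a² + b²) = √(0.89529 + 0.32565) = 1.10496.
True dip = arctan(1.10496) = 47.9°, dipping toward ENE (azimuth ≈ 059°).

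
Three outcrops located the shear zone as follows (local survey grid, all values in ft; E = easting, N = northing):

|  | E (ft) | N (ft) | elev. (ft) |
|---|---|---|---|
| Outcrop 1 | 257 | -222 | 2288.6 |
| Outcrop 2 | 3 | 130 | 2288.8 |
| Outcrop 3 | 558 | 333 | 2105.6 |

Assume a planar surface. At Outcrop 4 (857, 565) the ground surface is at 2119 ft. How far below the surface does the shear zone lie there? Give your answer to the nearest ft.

Let the plane be z = a·E + b·N + c.
Outcrop 2−Outcrop 1: −254a + 352b = 0.2;  Outcrop 3−Outcrop 1: 301a + 555b = −183.
Solving gives a = −0.26133, b = −0.18800.
Then c = 2288.6 − a·257 − b·-222 = 2314.02.
At (857, 565): z_contact = −224.0 − 106.2 + 2314.02 = 1983.8 ft.
Depth below ground = 2119 − 1983.8 = 135 ft.

135 ft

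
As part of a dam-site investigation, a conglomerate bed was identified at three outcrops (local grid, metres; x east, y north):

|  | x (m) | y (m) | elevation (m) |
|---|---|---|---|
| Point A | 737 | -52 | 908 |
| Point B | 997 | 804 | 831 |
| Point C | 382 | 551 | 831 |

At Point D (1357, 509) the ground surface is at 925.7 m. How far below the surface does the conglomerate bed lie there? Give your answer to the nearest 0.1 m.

49.2 m

Two edge vectors: Point A→Point B = (260, 856, -77), Point A→Point C = (-355, 603, -77).
Normal n = (Point A→Point B) × (Point A→Point C) = (-19481, 47355, 460660).
So ∂z/∂x = −n_x/n_z = 0.042289 and ∂z/∂y = −n_y/n_z = −0.102798.
Intercept c from Point A: 908 − 31.17 − 5.35 = 871.49.
At (1357, 509): z_contact = 57.39 − 52.32 + 871.49 = 876.55 m.
Depth below ground = 925.7 − 876.55 = 49.2 m.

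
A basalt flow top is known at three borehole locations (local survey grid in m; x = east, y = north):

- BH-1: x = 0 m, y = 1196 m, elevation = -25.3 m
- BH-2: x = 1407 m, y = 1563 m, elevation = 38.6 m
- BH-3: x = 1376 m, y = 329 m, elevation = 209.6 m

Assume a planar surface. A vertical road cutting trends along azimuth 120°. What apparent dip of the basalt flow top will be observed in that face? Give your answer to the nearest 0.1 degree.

8.0°

Let the plane be z = a·x + b·y + c.
BH-2−BH-1: 1407a + 367b = 63.9;  BH-3−BH-1: 1376a − 867b = 234.9.
Solving gives a = 0.08210, b = −0.14064.
Unit vector along 120° is (sin 120°, cos 120°) = (0.8660, -0.5000).
Slope in that direction = a·(0.8660) + b·(-0.5000) = 0.14142.
Apparent dip = arctan|0.14142| = 8.0° (true dip is 9.2°, so apparent ≤ true as expected).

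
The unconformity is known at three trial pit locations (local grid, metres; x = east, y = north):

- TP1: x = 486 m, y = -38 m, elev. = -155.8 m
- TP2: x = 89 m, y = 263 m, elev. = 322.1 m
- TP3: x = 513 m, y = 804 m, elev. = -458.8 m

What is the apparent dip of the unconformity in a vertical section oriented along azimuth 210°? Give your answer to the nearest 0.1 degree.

44.8°

Two edge vectors: TP1→TP2 = (-397, 301, 477.9), TP1→TP3 = (27, 842, -303).
Normal n = (TP1→TP2) × (TP1→TP3) = (-493594.8, -107387.7, -342401).
So ∂z/∂x = −n_x/n_z = −1.44157 and ∂z/∂y = −n_y/n_z = −0.31363.
Unit vector along 210° is (sin 210°, cos 210°) = (-0.5000, -0.8660).
Slope in that direction = a·(-0.5000) + b·(-0.8660) = 0.99240.
Apparent dip = arctan|0.99240| = 44.8° (true dip is 55.9°, so apparent ≤ true as expected).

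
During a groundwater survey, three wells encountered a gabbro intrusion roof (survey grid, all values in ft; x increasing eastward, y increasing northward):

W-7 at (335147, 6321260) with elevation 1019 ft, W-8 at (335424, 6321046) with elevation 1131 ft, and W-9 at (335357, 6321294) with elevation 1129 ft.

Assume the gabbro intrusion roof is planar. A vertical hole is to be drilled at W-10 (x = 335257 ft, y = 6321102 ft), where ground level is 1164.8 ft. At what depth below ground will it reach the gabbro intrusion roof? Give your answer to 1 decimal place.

110.7 ft

Two edge vectors: W-7→W-8 = (277, -214, 112), W-7→W-9 = (210, 34, 110).
Normal n = (W-7→W-8) × (W-7→W-9) = (-27348, -6950, 54358).
So ∂z/∂x = −n_x/n_z = 0.503109018 and ∂z/∂y = −n_y/n_z = 0.127856065.
Intercept c from W-7: 1019 − 168615.48 − 808211.43 = −975807.91.
At (335257, 6321102): z_contact = 168670.82 + 808191.23 − 975807.91 = 1054.14 ft.
Depth below ground = 1164.8 − 1054.14 = 110.7 ft.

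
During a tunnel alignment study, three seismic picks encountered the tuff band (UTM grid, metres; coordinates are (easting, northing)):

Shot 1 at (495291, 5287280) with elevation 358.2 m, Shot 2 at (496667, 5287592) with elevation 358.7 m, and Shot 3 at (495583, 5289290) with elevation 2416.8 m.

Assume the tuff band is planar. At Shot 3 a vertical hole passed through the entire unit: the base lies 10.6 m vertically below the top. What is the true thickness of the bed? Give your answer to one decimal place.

7.2 m

Let the plane be z = a·E + b·N + c.
Shot 2−Shot 1: 1376a + 312b = 0.5;  Shot 3−Shot 1: 292a + 2010b = 2058.6.
Solving gives a = −0.23976, b = 1.05901.
|∇z| = √(a²+b²) = 1.08581, so dip δ = arctan(1.08581) = 47.36°.
True thickness = vertical thickness × cos δ = 10.6 × cos 47.36° = 7.2 m.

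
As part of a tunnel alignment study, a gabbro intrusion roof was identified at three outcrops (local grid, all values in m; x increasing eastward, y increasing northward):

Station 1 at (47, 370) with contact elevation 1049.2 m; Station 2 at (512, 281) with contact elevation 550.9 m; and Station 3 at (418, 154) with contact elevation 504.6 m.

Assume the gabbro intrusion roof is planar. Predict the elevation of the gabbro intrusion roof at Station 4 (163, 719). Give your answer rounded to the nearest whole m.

1301 m

Let the plane be z = a·x + b·y + c.
Station 2−Station 1: 465a − 89b = −498.3;  Station 3−Station 1: 371a − 216b = −544.6.
Solving gives a = −0.87752, b = 1.01407.
Then c = 1049.2 − a·47 − b·370 = 715.24.
At (163, 719): z = −143.0 + 729.1 + 715.24 = 1301.3 m.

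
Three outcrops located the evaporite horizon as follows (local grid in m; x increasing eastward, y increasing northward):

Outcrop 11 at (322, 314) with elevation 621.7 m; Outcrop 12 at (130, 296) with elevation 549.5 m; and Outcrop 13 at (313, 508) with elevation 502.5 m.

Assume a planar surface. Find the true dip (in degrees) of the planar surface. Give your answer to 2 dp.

36.30°

Two edge vectors: Outcrop 11→Outcrop 12 = (-192, -18, -72.2), Outcrop 11→Outcrop 13 = (-9, 194, -119.2).
Normal n = (Outcrop 11→Outcrop 12) × (Outcrop 11→Outcrop 13) = (16152.4, -22236.6, -37410).
So ∂z/∂x = −n_x/n_z = 0.43177 and ∂z/∂y = −n_y/n_z = −0.59440.
Gradient magnitude |∇z| = √(a² + b²) = √(0.18642 + 0.35331) = 0.73467.
True dip = arctan(0.73467) = 36.30°, dipping toward NW (azimuth ≈ 324°).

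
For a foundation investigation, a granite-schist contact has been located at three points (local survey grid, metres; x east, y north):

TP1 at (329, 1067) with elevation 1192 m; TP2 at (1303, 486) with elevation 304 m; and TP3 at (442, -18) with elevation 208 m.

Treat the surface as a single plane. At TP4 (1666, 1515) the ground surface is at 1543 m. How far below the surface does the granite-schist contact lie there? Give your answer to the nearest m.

Two edge vectors: TP1→TP2 = (974, -581, -888), TP1→TP3 = (113, -1085, -984).
Normal n = (TP1→TP2) × (TP1→TP3) = (-391776, 858072, -991137).
So ∂z/∂x = −n_x/n_z = −0.39528 and ∂z/∂y = −n_y/n_z = 0.86575.
Intercept c from TP1: 1192 + 130.05 − 923.75 = 398.30.
At (1666, 1515): z_contact = −658.5 + 1311.6 + 398.30 = 1051.4 m.
Depth below ground = 1543 − 1051.4 = 492 m.

492 m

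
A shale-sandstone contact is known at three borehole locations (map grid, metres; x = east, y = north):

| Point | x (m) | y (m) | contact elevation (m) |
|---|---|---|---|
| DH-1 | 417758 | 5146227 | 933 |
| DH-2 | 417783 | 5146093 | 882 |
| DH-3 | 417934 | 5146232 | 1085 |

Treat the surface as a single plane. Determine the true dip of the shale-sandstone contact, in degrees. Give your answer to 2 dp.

45.14°

Two edge vectors: DH-1→DH-2 = (25, -134, -51), DH-1→DH-3 = (176, 5, 152).
Normal n = (DH-1→DH-2) × (DH-1→DH-3) = (-20113, -12776, 23709).
So ∂z/∂x = −n_x/n_z = 0.84833 and ∂z/∂y = −n_y/n_z = 0.53887.
Gradient magnitude |∇z| = √(a² + b²) = √(0.71966 + 0.29038) = 1.00501.
True dip = arctan(1.00501) = 45.14°, dipping toward WSW (azimuth ≈ 238°).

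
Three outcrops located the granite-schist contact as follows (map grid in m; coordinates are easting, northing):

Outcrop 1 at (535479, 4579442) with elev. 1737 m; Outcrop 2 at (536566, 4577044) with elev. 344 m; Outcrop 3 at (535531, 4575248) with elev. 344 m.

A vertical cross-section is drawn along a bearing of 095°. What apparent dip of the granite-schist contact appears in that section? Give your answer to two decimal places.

30.56°

Two edge vectors: Outcrop 1→Outcrop 2 = (1087, -2398, -1393), Outcrop 1→Outcrop 3 = (52, -4194, -1393).
Normal n = (Outcrop 1→Outcrop 2) × (Outcrop 1→Outcrop 3) = (-2501828, 1441755, -4434182).
So ∂z/∂easting = −n_x/n_z = −0.56421 and ∂z/∂northing = −n_y/n_z = 0.32515.
Unit vector along 095° is (sin 95°, cos 95°) = (0.9962, -0.0872).
Slope in that direction = a·(0.9962) + b·(-0.0872) = −0.59041.
Apparent dip = arctan|0.59041| = 30.56° (true dip is 33.1°, so apparent ≤ true as expected).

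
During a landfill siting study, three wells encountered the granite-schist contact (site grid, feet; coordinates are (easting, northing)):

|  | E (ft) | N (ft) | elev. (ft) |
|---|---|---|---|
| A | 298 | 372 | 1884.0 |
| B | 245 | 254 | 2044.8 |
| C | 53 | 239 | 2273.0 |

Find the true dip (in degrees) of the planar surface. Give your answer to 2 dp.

54.71°

Two edge vectors: A→B = (-53, -118, 160.8), A→C = (-245, -133, 389).
Normal n = (A→B) × (A→C) = (-24515.6, -18779, -21861).
So ∂z/∂E = −n_x/n_z = −1.12143 and ∂z/∂N = −n_y/n_z = −0.85902.
Gradient magnitude |∇z| = √(a² + b²) = √(1.25761 + 0.73791) = 1.41263.
True dip = arctan(1.41263) = 54.71°, dipping toward NE (azimuth ≈ 053°).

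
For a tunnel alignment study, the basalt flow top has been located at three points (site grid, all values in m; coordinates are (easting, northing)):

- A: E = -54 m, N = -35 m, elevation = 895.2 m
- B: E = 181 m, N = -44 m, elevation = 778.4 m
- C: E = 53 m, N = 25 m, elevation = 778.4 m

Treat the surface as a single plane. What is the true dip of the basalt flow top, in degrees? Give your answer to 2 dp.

Let the plane be z = a·E + b·N + c.
B−A: 235a − 9b = −116.8;  C−A: 107a + 60b = −116.8.
Solving gives a = −0.53503, b = −0.99252.
Gradient magnitude |∇z| = √(a² + b²) = √(0.28626 + 0.98511) = 1.12755.
True dip = arctan(1.12755) = 48.43°, dipping toward NNE (azimuth ≈ 028°).

48.43°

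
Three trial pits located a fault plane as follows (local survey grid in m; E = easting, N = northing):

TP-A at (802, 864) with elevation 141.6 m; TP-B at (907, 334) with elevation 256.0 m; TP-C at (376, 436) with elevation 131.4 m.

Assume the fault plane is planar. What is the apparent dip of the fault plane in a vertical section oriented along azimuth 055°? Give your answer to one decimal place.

3.6°

Let the plane be z = a·E + b·N + c.
TP-B−TP-A: 105a − 530b = 114.4;  TP-C−TP-A: −426a − 428b = −10.2.
Solving gives a = 0.20083, b = −0.17606.
Unit vector along 055° is (sin 55°, cos 55°) = (0.8192, 0.5736).
Slope in that direction = a·(0.8192) + b·(0.5736) = 0.06353.
Apparent dip = arctan|0.06353| = 3.6° (true dip is 15.0°, so apparent ≤ true as expected).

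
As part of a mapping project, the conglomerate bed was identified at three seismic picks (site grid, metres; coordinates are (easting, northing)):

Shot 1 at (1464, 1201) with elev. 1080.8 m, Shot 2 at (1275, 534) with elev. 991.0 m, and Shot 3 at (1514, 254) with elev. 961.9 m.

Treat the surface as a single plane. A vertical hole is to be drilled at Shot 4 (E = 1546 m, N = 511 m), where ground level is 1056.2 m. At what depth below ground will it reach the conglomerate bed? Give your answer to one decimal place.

60.8 m

Let the plane be z = a·E + b·N + c.
Shot 2−Shot 1: −189a − 667b = −89.8;  Shot 3−Shot 1: 50a − 947b = −118.9.
Solving gives a = 0.027006, b = 0.126980.
Then c = 1080.8 − a·1464 − b·1201 = 888.76.
At (1546, 511): z_contact = 41.75 + 64.89 + 888.76 = 995.40 m.
Depth below ground = 1056.2 − 995.40 = 60.8 m.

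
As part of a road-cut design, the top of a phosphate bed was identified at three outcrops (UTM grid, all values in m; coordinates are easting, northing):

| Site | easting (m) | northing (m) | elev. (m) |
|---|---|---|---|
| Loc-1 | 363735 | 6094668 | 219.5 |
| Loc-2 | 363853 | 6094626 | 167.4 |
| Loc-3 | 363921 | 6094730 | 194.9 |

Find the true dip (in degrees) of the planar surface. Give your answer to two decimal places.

27.92°

Let the plane be z = a·easting + b·northing + c.
Loc-2−Loc-1: 118a − 42b = −52.1;  Loc-3−Loc-1: 186a + 62b = −24.6.
Solving gives a = −0.28182, b = 0.44869.
Gradient magnitude |∇z| = √(a² + b²) = √(0.07942 + 0.20132) = 0.52986.
True dip = arctan(0.52986) = 27.92°, dipping toward SSE (azimuth ≈ 148°).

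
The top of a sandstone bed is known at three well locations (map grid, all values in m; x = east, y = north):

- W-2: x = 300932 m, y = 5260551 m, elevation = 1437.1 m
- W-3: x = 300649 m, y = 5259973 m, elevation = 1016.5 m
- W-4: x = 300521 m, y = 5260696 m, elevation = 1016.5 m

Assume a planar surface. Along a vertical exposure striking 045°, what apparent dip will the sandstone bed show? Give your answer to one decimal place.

42.3°

Two edge vectors: W-2→W-3 = (-283, -578, -420.6), W-2→W-4 = (-411, 145, -420.6).
Normal n = (W-2→W-3) × (W-2→W-4) = (304093.8, 53836.8, -278593).
So ∂z/∂x = −n_x/n_z = 1.09153 and ∂z/∂y = −n_y/n_z = 0.19325.
Unit vector along 045° is (sin 45°, cos 45°) = (0.7071, 0.7071).
Slope in that direction = a·(0.7071) + b·(0.7071) = 0.90848.
Apparent dip = arctan|0.90848| = 42.3° (true dip is 47.9°, so apparent ≤ true as expected).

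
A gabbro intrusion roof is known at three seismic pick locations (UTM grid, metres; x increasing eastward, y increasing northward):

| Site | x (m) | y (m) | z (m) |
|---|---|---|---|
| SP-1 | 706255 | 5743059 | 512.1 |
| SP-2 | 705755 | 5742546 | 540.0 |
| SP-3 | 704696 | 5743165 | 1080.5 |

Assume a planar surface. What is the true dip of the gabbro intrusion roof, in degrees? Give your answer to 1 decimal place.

24.0°

Let the plane be z = a·x + b·y + c.
SP-2−SP-1: −500a − 513b = 27.9;  SP-3−SP-1: −1559a + 106b = 568.4.
Solving gives a = −0.34540, b = 0.28226.
Gradient magnitude |∇z| = √(a² + b²) = √(0.11930 + 0.07967) = 0.44606.
True dip = arctan(0.44606) = 24.0°, dipping toward SE (azimuth ≈ 129°).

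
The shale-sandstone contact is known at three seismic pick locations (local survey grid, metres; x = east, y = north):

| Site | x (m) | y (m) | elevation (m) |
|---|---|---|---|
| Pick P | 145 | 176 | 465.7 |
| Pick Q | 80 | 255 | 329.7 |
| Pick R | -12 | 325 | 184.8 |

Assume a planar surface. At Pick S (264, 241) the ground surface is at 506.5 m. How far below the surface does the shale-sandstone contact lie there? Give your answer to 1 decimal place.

Two edge vectors: Pick P→Pick Q = (-65, 79, -136), Pick P→Pick R = (-157, 149, -280.9).
Normal n = (Pick P→Pick Q) × (Pick P→Pick R) = (-1927.1, 3093.5, 2718).
So ∂z/∂x = −n_x/n_z = 0.70901 and ∂z/∂y = −n_y/n_z = −1.13815.
Intercept c from Pick P: 465.7 − 102.81 + 200.31 = 563.21.
At (264, 241): z_contact = 187.18 − 274.29 + 563.21 = 476.09 m.
Depth below ground = 506.5 − 476.09 = 30.4 m.

30.4 m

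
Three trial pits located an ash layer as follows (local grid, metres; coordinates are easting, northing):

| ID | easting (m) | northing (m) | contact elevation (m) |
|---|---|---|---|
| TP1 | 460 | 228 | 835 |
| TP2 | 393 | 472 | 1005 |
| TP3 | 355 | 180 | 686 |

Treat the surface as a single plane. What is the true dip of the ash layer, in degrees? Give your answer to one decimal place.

Two edge vectors: TP1→TP2 = (-67, 244, 170), TP1→TP3 = (-105, -48, -149).
Normal n = (TP1→TP2) × (TP1→TP3) = (-28196, -27833, 28836).
So ∂z/∂easting = −n_x/n_z = 0.97781 and ∂z/∂northing = −n_y/n_z = 0.96522.
Gradient magnitude |∇z| = √(a² + b²) = √(0.95610 + 0.93164) = 1.37395.
True dip = arctan(1.37395) = 54.0°, dipping toward SW (azimuth ≈ 225°).

54.0°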